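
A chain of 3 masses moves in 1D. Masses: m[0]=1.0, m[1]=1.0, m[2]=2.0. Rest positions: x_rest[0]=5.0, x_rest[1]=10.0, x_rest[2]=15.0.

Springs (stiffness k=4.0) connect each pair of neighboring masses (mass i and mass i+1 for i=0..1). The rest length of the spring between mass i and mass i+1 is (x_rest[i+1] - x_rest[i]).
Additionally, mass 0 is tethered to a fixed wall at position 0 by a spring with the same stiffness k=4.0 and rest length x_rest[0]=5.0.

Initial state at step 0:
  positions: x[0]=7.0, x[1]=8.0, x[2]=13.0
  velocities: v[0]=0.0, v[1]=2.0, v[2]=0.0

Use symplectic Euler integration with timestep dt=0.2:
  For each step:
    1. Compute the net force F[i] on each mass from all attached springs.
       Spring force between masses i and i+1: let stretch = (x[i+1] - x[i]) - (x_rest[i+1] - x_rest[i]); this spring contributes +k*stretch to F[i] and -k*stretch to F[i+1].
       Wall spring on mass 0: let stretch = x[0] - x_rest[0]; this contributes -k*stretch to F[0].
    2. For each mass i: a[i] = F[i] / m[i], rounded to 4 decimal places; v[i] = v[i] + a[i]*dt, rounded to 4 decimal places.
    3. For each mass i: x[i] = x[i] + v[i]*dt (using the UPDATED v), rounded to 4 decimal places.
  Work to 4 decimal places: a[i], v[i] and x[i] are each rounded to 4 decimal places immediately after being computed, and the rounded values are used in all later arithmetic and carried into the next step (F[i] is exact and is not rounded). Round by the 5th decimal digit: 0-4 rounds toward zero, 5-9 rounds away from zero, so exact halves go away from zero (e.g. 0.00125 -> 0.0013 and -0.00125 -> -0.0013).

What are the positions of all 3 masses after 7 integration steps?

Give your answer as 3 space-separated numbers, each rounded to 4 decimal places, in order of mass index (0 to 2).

Step 0: x=[7.0000 8.0000 13.0000] v=[0.0000 2.0000 0.0000]
Step 1: x=[6.0400 9.0400 13.0000] v=[-4.8000 5.2000 0.0000]
Step 2: x=[4.5936 10.2336 13.0832] v=[-7.2320 5.9680 0.4160]
Step 3: x=[3.3146 10.9807 13.3384] v=[-6.3949 3.7357 1.2762]
Step 4: x=[2.7319 10.8785 13.8050] v=[-2.9137 -0.5110 2.3331]
Step 5: x=[3.0155 9.9411 14.4375] v=[1.4181 -4.6871 3.1625]
Step 6: x=[3.9247 8.6150 15.1103] v=[4.5462 -6.6305 3.3639]
Step 7: x=[4.9564 7.5777 15.6635] v=[5.1587 -5.1865 2.7658]

Answer: 4.9564 7.5777 15.6635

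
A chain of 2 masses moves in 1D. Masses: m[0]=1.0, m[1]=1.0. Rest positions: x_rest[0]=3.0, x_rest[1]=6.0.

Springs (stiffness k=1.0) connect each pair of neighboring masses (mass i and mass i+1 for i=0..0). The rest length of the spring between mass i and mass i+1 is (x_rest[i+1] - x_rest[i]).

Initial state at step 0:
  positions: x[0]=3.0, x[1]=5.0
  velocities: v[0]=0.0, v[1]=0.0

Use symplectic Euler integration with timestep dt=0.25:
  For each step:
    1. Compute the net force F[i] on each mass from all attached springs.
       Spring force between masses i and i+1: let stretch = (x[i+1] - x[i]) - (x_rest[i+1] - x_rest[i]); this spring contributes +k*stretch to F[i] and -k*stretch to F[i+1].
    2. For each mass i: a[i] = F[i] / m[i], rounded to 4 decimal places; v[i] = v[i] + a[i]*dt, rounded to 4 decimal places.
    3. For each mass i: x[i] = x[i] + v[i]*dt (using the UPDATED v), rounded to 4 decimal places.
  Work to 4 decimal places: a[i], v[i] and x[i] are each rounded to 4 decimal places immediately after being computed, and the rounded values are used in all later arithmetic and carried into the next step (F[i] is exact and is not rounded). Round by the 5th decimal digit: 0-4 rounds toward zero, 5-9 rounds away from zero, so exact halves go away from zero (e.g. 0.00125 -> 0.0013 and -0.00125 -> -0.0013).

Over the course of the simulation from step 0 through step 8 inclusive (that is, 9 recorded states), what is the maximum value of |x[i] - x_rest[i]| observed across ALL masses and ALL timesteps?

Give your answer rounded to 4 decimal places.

Answer: 1.0042

Derivation:
Step 0: x=[3.0000 5.0000] v=[0.0000 0.0000]
Step 1: x=[2.9375 5.0625] v=[-0.2500 0.2500]
Step 2: x=[2.8203 5.1797] v=[-0.4688 0.4688]
Step 3: x=[2.6631 5.3370] v=[-0.6290 0.6290]
Step 4: x=[2.4855 5.5146] v=[-0.7105 0.7105]
Step 5: x=[2.3097 5.6904] v=[-0.7032 0.7032]
Step 6: x=[2.1577 5.8424] v=[-0.6080 0.6080]
Step 7: x=[2.0485 5.9516] v=[-0.4368 0.4368]
Step 8: x=[1.9958 6.0044] v=[-0.2110 0.2110]
Max displacement = 1.0042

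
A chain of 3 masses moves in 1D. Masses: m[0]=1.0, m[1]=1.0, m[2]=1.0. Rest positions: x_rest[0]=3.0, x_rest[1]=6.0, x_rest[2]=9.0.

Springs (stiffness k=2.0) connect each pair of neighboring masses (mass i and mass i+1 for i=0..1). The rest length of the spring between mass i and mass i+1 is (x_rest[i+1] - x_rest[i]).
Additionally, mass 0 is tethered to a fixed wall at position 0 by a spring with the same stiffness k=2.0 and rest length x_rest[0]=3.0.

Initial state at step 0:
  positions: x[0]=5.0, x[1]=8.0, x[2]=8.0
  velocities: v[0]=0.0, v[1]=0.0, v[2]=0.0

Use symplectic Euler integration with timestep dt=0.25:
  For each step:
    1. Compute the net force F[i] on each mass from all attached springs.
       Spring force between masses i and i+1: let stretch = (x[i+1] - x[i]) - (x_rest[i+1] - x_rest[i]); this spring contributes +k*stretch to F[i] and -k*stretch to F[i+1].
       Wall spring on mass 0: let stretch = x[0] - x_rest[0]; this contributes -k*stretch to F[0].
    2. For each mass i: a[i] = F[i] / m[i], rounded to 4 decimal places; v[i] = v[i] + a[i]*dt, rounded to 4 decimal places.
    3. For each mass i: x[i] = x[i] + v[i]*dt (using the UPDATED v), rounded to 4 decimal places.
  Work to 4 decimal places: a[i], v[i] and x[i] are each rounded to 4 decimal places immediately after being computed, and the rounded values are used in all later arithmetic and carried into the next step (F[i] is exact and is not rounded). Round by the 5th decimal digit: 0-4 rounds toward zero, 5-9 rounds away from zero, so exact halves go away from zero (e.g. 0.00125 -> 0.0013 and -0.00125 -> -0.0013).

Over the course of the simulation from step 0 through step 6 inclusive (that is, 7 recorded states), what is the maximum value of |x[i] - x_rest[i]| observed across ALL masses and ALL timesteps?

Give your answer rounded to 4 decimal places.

Answer: 2.1225

Derivation:
Step 0: x=[5.0000 8.0000 8.0000] v=[0.0000 0.0000 0.0000]
Step 1: x=[4.7500 7.6250 8.3750] v=[-1.0000 -1.5000 1.5000]
Step 2: x=[4.2656 6.9844 9.0313] v=[-1.9375 -2.5625 2.6250]
Step 3: x=[3.5879 6.2598 9.8067] v=[-2.7109 -2.8985 3.1016]
Step 4: x=[2.7957 5.6446 10.5138] v=[-3.1689 -2.4610 2.8282]
Step 5: x=[2.0101 5.2819 10.9872] v=[-3.1423 -1.4509 1.8936]
Step 6: x=[1.3822 5.2234 11.1225] v=[-2.5115 -0.2342 0.5410]
Max displacement = 2.1225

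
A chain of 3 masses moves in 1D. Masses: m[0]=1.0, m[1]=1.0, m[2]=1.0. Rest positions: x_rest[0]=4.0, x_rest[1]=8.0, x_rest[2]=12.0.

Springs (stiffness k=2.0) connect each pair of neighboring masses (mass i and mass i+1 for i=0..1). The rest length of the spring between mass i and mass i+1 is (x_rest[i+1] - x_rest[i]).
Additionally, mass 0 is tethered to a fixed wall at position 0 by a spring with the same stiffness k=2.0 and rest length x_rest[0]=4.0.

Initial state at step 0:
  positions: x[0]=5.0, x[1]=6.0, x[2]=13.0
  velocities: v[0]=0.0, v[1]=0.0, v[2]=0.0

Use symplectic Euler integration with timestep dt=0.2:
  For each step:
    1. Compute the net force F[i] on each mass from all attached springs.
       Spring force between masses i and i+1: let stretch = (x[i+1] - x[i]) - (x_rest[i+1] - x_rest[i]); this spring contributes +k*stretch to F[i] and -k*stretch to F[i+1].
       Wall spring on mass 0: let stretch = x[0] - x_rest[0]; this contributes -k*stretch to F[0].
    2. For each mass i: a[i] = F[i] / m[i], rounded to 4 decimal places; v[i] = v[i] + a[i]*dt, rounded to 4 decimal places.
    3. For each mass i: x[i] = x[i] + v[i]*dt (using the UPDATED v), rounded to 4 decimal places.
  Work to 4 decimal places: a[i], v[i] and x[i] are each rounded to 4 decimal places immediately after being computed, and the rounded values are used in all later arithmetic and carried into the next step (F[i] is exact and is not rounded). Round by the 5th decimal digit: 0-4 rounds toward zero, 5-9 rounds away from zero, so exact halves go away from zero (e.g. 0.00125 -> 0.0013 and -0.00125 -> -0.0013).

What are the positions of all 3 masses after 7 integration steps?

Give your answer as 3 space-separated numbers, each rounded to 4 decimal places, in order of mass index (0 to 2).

Answer: 3.2196 9.4768 11.0698

Derivation:
Step 0: x=[5.0000 6.0000 13.0000] v=[0.0000 0.0000 0.0000]
Step 1: x=[4.6800 6.4800 12.7600] v=[-1.6000 2.4000 -1.2000]
Step 2: x=[4.1296 7.3184 12.3376] v=[-2.7520 4.1920 -2.1120]
Step 3: x=[3.5039 8.3032 11.8337] v=[-3.1283 4.9242 -2.5197]
Step 4: x=[2.9819 9.1865 11.3673] v=[-2.6101 4.4167 -2.3319]
Step 5: x=[2.7177 9.7479 11.0465] v=[-1.3210 2.8072 -1.6042]
Step 6: x=[2.7985 9.8508 10.9418] v=[0.4040 0.5146 -0.5236]
Step 7: x=[3.2196 9.4768 11.0698] v=[2.1055 -1.8699 0.6400]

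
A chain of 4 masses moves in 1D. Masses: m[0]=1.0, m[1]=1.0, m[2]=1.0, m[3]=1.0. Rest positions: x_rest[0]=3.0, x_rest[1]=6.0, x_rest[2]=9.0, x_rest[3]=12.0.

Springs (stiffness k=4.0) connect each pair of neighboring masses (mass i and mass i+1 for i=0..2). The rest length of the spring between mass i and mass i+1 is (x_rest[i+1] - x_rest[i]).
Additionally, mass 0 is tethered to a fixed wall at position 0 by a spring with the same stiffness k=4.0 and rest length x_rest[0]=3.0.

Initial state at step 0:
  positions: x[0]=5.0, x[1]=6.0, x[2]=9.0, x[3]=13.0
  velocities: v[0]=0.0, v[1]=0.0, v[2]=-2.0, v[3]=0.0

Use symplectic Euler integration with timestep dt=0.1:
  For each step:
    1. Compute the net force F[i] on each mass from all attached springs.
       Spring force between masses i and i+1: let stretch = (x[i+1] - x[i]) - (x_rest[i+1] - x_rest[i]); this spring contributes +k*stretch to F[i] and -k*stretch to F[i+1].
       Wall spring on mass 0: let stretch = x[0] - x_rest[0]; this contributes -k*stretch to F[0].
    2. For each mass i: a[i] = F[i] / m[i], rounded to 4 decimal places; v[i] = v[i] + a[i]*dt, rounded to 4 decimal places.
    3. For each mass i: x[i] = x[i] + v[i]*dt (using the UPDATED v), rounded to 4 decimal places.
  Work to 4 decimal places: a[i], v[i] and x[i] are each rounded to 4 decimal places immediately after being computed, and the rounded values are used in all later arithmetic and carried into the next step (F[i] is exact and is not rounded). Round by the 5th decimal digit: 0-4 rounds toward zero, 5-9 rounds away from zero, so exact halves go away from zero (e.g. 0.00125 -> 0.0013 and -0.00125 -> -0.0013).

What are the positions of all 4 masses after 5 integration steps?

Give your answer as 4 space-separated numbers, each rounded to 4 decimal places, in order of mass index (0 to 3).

Answer: 3.1073 6.7129 8.8209 12.3659

Derivation:
Step 0: x=[5.0000 6.0000 9.0000 13.0000] v=[0.0000 0.0000 -2.0000 0.0000]
Step 1: x=[4.8400 6.0800 8.8400 12.9600] v=[-1.6000 0.8000 -1.6000 -0.4000]
Step 2: x=[4.5360 6.2208 8.7344 12.8752] v=[-3.0400 1.4080 -1.0560 -0.8480]
Step 3: x=[4.1180 6.3948 8.6939 12.7448] v=[-4.1805 1.7395 -0.4051 -1.3043]
Step 4: x=[3.6263 6.5696 8.7235 12.5723] v=[-4.9170 1.7484 0.2956 -1.7247]
Step 5: x=[3.1073 6.7129 8.8209 12.3659] v=[-5.1902 1.4326 0.9736 -2.0642]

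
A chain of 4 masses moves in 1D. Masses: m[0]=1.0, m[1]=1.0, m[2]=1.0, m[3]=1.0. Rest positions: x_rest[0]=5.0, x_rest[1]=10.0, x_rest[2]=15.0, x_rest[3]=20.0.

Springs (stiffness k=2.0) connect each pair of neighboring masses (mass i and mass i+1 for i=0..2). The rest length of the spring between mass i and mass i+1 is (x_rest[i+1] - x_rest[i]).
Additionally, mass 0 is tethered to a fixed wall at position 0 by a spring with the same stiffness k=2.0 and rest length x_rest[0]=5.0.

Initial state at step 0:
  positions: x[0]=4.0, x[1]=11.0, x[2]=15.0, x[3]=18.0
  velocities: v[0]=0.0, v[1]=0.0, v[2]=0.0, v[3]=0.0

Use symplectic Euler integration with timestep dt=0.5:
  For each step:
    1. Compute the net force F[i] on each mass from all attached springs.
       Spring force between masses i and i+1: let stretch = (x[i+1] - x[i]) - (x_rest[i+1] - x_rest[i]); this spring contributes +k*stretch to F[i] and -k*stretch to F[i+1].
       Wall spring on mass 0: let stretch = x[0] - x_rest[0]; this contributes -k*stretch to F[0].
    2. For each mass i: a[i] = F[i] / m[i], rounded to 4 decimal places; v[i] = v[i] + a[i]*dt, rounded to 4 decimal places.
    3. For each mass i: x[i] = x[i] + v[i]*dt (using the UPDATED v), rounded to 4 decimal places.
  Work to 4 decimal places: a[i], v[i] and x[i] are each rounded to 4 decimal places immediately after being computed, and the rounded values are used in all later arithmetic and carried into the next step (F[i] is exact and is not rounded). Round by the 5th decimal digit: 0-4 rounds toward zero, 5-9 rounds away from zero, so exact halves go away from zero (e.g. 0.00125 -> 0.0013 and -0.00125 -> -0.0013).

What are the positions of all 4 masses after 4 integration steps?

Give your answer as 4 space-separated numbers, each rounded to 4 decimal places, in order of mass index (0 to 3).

Answer: 3.2500 9.8125 14.7500 20.1875

Derivation:
Step 0: x=[4.0000 11.0000 15.0000 18.0000] v=[0.0000 0.0000 0.0000 0.0000]
Step 1: x=[5.5000 9.5000 14.5000 19.0000] v=[3.0000 -3.0000 -1.0000 2.0000]
Step 2: x=[6.2500 8.5000 13.7500 20.2500] v=[1.5000 -2.0000 -1.5000 2.5000]
Step 3: x=[5.0000 9.0000 13.6250 20.7500] v=[-2.5000 1.0000 -0.2500 1.0000]
Step 4: x=[3.2500 9.8125 14.7500 20.1875] v=[-3.5000 1.6250 2.2500 -1.1250]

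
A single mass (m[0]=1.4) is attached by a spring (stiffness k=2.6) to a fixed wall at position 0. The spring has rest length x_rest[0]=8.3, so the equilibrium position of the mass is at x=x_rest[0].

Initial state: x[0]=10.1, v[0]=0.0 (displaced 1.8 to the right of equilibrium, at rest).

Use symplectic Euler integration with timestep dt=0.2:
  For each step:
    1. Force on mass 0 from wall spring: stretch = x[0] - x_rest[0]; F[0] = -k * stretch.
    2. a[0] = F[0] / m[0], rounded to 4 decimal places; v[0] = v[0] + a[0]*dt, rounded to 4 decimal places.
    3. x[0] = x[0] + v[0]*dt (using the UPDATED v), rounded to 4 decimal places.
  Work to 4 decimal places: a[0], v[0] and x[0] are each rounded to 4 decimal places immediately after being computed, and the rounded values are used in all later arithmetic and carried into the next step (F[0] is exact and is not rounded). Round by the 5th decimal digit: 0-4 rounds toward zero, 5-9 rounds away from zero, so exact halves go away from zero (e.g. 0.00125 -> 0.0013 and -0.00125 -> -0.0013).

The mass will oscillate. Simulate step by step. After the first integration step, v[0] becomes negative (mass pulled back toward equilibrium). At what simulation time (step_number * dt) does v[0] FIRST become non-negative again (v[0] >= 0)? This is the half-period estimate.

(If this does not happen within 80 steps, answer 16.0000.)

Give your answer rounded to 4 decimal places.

Step 0: x=[10.1000] v=[0.0000]
Step 1: x=[9.9663] v=[-0.6686]
Step 2: x=[9.7088] v=[-1.2875]
Step 3: x=[9.3466] v=[-1.8108]
Step 4: x=[8.9067] v=[-2.1995]
Step 5: x=[8.4217] v=[-2.4248]
Step 6: x=[7.9277] v=[-2.4700]
Step 7: x=[7.4614] v=[-2.3317]
Step 8: x=[7.0574] v=[-2.0202]
Step 9: x=[6.7457] v=[-1.5587]
Step 10: x=[6.5494] v=[-0.9814]
Step 11: x=[6.4832] v=[-0.3312]
Step 12: x=[6.5519] v=[0.3436]
First v>=0 after going negative at step 12, time=2.4000

Answer: 2.4000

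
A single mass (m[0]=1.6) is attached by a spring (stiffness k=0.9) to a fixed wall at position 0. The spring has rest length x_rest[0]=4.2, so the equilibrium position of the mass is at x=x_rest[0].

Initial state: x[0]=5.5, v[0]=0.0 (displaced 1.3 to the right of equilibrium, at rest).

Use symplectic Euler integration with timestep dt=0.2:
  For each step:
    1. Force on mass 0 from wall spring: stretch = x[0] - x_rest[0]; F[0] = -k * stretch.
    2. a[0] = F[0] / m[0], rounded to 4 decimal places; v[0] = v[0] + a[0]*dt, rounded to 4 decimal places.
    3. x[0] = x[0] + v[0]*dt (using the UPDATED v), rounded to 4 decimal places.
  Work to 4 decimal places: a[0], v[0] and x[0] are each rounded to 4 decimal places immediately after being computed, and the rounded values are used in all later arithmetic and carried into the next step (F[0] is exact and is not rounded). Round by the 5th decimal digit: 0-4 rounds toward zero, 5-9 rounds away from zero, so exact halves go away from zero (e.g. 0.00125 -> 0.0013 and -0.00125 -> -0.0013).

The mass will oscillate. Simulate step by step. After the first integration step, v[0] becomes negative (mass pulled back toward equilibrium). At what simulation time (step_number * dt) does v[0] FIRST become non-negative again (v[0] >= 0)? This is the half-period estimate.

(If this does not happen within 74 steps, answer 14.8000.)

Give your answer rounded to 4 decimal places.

Step 0: x=[5.5000] v=[0.0000]
Step 1: x=[5.4707] v=[-0.1463]
Step 2: x=[5.4128] v=[-0.2893]
Step 3: x=[5.3277] v=[-0.4257]
Step 4: x=[5.2172] v=[-0.5526]
Step 5: x=[5.0838] v=[-0.6670]
Step 6: x=[4.9305] v=[-0.7664]
Step 7: x=[4.7608] v=[-0.8486]
Step 8: x=[4.5785] v=[-0.9117]
Step 9: x=[4.3876] v=[-0.9543]
Step 10: x=[4.1925] v=[-0.9754]
Step 11: x=[3.9976] v=[-0.9746]
Step 12: x=[3.8072] v=[-0.9518]
Step 13: x=[3.6257] v=[-0.9076]
Step 14: x=[3.4571] v=[-0.8430]
Step 15: x=[3.3052] v=[-0.7594]
Step 16: x=[3.1735] v=[-0.6587]
Step 17: x=[3.0649] v=[-0.5432]
Step 18: x=[2.9818] v=[-0.4155]
Step 19: x=[2.9261] v=[-0.2785]
Step 20: x=[2.8991] v=[-0.1352]
Step 21: x=[2.9013] v=[0.0112]
First v>=0 after going negative at step 21, time=4.2000

Answer: 4.2000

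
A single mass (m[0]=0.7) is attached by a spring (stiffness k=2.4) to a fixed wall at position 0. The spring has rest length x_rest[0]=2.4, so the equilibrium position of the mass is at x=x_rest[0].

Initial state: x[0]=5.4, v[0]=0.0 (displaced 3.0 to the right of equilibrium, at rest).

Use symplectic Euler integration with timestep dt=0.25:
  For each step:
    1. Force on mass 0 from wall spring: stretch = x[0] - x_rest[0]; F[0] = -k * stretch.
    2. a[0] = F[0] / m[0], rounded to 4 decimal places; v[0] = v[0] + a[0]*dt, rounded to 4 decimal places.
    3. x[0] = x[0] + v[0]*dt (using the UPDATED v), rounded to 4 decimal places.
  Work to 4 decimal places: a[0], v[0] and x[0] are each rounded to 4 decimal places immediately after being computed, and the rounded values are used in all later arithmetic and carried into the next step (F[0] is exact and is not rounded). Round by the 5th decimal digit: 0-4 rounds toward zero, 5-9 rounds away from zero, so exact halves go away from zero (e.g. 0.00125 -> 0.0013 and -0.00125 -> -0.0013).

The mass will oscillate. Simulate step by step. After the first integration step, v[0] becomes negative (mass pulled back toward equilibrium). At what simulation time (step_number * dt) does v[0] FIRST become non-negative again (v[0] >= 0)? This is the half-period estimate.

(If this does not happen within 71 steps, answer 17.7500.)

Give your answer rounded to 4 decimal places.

Answer: 1.7500

Derivation:
Step 0: x=[5.4000] v=[0.0000]
Step 1: x=[4.7572] v=[-2.5714]
Step 2: x=[3.6092] v=[-4.5919]
Step 3: x=[2.2021] v=[-5.6284]
Step 4: x=[0.8374] v=[-5.4588]
Step 5: x=[-0.1925] v=[-4.1194]
Step 6: x=[-0.6668] v=[-1.8973]
Step 7: x=[-0.4840] v=[0.7314]
First v>=0 after going negative at step 7, time=1.7500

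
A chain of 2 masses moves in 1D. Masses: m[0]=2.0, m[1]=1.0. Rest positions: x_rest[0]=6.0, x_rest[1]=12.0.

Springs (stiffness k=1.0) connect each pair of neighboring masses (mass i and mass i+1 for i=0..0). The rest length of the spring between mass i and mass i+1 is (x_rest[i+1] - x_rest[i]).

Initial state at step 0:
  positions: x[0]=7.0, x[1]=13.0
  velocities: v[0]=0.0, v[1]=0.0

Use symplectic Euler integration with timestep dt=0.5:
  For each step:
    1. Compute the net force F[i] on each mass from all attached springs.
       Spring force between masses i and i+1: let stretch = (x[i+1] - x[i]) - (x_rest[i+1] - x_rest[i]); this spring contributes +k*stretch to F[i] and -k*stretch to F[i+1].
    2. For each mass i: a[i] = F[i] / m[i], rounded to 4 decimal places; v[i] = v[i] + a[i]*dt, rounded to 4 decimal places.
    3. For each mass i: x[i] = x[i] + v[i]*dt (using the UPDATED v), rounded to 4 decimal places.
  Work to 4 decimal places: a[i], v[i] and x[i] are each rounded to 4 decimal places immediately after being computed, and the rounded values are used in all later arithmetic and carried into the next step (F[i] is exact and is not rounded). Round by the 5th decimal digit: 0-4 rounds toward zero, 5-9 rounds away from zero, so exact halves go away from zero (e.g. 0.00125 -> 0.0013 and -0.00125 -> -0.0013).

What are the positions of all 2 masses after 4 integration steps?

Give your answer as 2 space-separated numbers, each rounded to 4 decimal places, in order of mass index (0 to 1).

Answer: 7.0000 13.0000

Derivation:
Step 0: x=[7.0000 13.0000] v=[0.0000 0.0000]
Step 1: x=[7.0000 13.0000] v=[0.0000 0.0000]
Step 2: x=[7.0000 13.0000] v=[0.0000 0.0000]
Step 3: x=[7.0000 13.0000] v=[0.0000 0.0000]
Step 4: x=[7.0000 13.0000] v=[0.0000 0.0000]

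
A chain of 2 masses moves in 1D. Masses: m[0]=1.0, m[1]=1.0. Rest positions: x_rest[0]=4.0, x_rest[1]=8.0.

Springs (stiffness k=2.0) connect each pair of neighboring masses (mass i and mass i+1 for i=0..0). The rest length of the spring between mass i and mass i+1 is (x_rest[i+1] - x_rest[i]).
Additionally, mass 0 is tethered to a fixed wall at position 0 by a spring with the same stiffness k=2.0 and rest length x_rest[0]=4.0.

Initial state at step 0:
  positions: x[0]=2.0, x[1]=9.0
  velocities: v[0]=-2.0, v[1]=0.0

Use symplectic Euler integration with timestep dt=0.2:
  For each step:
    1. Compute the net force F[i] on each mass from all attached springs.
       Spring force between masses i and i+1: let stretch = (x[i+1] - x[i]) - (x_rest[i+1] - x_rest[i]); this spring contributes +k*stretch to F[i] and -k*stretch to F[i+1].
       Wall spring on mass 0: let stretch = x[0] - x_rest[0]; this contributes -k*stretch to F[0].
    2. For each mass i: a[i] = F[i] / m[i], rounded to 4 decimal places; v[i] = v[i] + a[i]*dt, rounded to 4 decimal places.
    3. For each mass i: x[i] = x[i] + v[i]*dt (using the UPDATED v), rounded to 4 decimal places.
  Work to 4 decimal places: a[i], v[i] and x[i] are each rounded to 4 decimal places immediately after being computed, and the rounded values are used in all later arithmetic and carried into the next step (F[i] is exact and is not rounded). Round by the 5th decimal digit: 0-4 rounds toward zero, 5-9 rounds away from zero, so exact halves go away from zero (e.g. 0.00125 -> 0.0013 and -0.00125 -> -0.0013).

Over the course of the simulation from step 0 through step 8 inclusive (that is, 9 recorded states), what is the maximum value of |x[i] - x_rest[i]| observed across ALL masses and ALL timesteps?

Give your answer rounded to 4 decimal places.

Answer: 2.1878

Derivation:
Step 0: x=[2.0000 9.0000] v=[-2.0000 0.0000]
Step 1: x=[2.0000 8.7600] v=[0.0000 -1.2000]
Step 2: x=[2.3808 8.2992] v=[1.9040 -2.3040]
Step 3: x=[3.0446 7.6849] v=[3.3190 -3.0714]
Step 4: x=[3.8361 7.0194] v=[3.9573 -3.3275]
Step 5: x=[4.5753 6.4192] v=[3.6962 -3.0008]
Step 6: x=[5.0960 5.9915] v=[2.6036 -2.1384]
Step 7: x=[5.2807 5.8122] v=[0.9234 -0.8966]
Step 8: x=[5.0854 5.9104] v=[-0.9763 0.4908]
Max displacement = 2.1878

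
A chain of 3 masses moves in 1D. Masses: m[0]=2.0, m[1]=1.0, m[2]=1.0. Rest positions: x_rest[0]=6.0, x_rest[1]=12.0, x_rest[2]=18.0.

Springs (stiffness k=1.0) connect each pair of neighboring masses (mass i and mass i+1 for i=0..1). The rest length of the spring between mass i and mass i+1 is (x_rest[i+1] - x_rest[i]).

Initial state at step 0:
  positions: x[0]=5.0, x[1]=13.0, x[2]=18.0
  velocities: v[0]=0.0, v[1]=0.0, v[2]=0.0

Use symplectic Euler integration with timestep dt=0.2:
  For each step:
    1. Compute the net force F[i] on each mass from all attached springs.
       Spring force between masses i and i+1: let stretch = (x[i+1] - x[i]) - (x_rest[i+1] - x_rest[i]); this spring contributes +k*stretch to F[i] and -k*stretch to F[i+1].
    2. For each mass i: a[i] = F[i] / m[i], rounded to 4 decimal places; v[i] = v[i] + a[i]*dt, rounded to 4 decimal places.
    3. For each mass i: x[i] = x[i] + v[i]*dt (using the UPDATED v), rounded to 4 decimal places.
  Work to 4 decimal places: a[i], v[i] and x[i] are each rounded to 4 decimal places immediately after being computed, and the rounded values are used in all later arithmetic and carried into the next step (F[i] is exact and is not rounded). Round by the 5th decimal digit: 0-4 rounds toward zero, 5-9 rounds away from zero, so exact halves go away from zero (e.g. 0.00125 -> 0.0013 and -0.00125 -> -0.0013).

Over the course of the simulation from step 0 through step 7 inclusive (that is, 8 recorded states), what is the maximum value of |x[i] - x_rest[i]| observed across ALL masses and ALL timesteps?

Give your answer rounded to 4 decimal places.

Answer: 1.0182

Derivation:
Step 0: x=[5.0000 13.0000 18.0000] v=[0.0000 0.0000 0.0000]
Step 1: x=[5.0400 12.8800 18.0400] v=[0.2000 -0.6000 0.2000]
Step 2: x=[5.1168 12.6528 18.1136] v=[0.3840 -1.1360 0.3680]
Step 3: x=[5.2243 12.3426 18.2088] v=[0.5376 -1.5510 0.4758]
Step 4: x=[5.3542 11.9823 18.3093] v=[0.6494 -1.8014 0.5026]
Step 5: x=[5.4966 11.6100 18.3967] v=[0.7122 -1.8616 0.4372]
Step 6: x=[5.6413 11.2646 18.4527] v=[0.7235 -1.7269 0.2799]
Step 7: x=[5.7785 10.9818 18.4612] v=[0.6858 -1.4139 0.0423]
Max displacement = 1.0182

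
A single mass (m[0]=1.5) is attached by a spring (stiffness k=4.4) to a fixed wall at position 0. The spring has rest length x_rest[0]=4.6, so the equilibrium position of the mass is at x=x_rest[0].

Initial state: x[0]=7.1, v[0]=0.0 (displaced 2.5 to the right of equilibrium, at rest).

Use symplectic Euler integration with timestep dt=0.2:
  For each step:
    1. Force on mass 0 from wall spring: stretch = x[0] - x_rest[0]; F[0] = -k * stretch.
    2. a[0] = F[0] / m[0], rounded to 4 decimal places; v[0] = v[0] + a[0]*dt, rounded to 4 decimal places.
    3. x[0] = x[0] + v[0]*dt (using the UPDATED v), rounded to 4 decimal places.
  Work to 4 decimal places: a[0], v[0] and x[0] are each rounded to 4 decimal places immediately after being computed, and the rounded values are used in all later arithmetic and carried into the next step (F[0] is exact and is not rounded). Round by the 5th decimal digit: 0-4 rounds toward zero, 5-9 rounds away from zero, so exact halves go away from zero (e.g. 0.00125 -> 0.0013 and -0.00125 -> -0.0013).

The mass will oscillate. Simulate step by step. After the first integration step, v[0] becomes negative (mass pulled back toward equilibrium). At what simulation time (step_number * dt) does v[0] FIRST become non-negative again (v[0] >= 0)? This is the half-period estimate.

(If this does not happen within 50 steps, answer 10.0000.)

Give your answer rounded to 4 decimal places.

Answer: 2.0000

Derivation:
Step 0: x=[7.1000] v=[0.0000]
Step 1: x=[6.8067] v=[-1.4667]
Step 2: x=[6.2544] v=[-2.7613]
Step 3: x=[5.5080] v=[-3.7319]
Step 4: x=[4.6551] v=[-4.2646]
Step 5: x=[3.7957] v=[-4.2969]
Step 6: x=[3.0307] v=[-3.8250]
Step 7: x=[2.4498] v=[-2.9043]
Step 8: x=[2.1212] v=[-1.6428]
Step 9: x=[2.0835] v=[-0.1886]
Step 10: x=[2.3410] v=[1.2877]
First v>=0 after going negative at step 10, time=2.0000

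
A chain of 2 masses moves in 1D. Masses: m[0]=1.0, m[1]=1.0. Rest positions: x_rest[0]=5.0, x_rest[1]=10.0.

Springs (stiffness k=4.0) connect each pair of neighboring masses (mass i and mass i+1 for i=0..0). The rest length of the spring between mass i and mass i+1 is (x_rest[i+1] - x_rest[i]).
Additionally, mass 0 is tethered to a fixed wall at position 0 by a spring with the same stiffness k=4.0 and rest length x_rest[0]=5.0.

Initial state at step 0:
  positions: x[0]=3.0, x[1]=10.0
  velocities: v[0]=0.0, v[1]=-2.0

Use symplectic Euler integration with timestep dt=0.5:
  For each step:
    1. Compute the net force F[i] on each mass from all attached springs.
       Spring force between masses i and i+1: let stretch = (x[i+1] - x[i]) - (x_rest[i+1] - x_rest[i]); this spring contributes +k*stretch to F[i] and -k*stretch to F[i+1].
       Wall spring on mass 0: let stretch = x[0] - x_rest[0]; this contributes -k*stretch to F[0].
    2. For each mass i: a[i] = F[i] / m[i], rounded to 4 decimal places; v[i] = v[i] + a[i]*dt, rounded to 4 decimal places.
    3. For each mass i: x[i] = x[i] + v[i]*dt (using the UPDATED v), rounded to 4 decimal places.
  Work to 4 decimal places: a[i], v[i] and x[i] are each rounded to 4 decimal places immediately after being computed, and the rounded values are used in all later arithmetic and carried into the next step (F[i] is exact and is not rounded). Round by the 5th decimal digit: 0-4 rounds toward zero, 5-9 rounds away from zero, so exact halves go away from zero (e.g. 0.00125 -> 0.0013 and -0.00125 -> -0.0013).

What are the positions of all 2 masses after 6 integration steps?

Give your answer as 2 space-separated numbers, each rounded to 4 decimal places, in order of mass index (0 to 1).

Answer: 3.0000 13.0000

Derivation:
Step 0: x=[3.0000 10.0000] v=[0.0000 -2.0000]
Step 1: x=[7.0000 7.0000] v=[8.0000 -6.0000]
Step 2: x=[4.0000 9.0000] v=[-6.0000 4.0000]
Step 3: x=[2.0000 11.0000] v=[-4.0000 4.0000]
Step 4: x=[7.0000 9.0000] v=[10.0000 -4.0000]
Step 5: x=[7.0000 10.0000] v=[0.0000 2.0000]
Step 6: x=[3.0000 13.0000] v=[-8.0000 6.0000]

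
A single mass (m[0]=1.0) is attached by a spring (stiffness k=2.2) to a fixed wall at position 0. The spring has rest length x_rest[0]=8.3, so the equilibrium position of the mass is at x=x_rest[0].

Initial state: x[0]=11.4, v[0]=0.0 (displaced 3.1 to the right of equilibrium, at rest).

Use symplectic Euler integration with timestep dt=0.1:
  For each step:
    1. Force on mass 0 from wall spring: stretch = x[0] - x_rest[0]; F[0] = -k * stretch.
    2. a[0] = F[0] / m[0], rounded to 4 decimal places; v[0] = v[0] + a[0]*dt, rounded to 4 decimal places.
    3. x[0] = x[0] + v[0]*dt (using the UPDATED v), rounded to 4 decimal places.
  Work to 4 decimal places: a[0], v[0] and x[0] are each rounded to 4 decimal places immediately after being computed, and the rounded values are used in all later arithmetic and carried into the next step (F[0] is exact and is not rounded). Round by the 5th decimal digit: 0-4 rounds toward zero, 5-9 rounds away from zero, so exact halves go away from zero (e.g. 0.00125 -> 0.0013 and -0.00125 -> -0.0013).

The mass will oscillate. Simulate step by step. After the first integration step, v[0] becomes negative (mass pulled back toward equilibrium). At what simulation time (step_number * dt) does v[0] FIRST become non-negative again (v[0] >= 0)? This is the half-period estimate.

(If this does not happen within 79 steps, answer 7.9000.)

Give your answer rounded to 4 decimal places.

Step 0: x=[11.4000] v=[0.0000]
Step 1: x=[11.3318] v=[-0.6820]
Step 2: x=[11.1969] v=[-1.3490]
Step 3: x=[10.9983] v=[-1.9863]
Step 4: x=[10.7403] v=[-2.5799]
Step 5: x=[10.4286] v=[-3.1168]
Step 6: x=[10.0701] v=[-3.5851]
Step 7: x=[9.6727] v=[-3.9745]
Step 8: x=[9.2451] v=[-4.2765]
Step 9: x=[8.7967] v=[-4.4844]
Step 10: x=[8.3373] v=[-4.5937]
Step 11: x=[7.8771] v=[-4.6019]
Step 12: x=[7.4262] v=[-4.5089]
Step 13: x=[6.9945] v=[-4.3167]
Step 14: x=[6.5916] v=[-4.0295]
Step 15: x=[6.2262] v=[-3.6537]
Step 16: x=[5.9065] v=[-3.1975]
Step 17: x=[5.6394] v=[-2.6709]
Step 18: x=[5.4308] v=[-2.0856]
Step 19: x=[5.2854] v=[-1.4544]
Step 20: x=[5.2063] v=[-0.7912]
Step 21: x=[5.1952] v=[-0.1106]
Step 22: x=[5.2525] v=[0.5725]
First v>=0 after going negative at step 22, time=2.2000

Answer: 2.2000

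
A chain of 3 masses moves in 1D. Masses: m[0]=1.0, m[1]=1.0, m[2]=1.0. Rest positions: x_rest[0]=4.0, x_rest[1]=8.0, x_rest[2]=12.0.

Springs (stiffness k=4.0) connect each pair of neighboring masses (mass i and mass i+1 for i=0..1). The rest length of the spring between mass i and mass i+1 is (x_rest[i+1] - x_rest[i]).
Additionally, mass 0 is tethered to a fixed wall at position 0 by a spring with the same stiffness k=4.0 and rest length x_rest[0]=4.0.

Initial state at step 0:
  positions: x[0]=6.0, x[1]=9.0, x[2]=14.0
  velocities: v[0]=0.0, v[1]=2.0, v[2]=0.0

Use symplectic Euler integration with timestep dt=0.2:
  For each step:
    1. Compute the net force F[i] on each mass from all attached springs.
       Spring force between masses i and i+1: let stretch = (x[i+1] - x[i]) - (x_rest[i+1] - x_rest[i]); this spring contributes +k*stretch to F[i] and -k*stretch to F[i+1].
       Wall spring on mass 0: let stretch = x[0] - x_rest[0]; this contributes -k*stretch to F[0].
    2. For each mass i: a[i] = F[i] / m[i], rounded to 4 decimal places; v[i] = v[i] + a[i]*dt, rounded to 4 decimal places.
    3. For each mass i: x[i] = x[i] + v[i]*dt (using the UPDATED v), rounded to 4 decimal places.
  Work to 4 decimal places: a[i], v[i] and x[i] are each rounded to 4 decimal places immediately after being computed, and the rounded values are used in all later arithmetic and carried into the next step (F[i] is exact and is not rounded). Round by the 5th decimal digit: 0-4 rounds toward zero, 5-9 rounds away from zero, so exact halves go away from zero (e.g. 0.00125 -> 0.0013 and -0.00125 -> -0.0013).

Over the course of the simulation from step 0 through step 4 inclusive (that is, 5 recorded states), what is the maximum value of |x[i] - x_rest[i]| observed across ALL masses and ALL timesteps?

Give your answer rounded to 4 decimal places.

Step 0: x=[6.0000 9.0000 14.0000] v=[0.0000 2.0000 0.0000]
Step 1: x=[5.5200 9.7200 13.8400] v=[-2.4000 3.6000 -0.8000]
Step 2: x=[4.8288 10.4272 13.6608] v=[-3.4560 3.5360 -0.8960]
Step 3: x=[4.2607 10.7560 13.6042] v=[-2.8403 1.6442 -0.2829]
Step 4: x=[4.0502 10.5013 13.7319] v=[-1.0526 -1.2735 0.6385]
Max displacement = 2.7560

Answer: 2.7560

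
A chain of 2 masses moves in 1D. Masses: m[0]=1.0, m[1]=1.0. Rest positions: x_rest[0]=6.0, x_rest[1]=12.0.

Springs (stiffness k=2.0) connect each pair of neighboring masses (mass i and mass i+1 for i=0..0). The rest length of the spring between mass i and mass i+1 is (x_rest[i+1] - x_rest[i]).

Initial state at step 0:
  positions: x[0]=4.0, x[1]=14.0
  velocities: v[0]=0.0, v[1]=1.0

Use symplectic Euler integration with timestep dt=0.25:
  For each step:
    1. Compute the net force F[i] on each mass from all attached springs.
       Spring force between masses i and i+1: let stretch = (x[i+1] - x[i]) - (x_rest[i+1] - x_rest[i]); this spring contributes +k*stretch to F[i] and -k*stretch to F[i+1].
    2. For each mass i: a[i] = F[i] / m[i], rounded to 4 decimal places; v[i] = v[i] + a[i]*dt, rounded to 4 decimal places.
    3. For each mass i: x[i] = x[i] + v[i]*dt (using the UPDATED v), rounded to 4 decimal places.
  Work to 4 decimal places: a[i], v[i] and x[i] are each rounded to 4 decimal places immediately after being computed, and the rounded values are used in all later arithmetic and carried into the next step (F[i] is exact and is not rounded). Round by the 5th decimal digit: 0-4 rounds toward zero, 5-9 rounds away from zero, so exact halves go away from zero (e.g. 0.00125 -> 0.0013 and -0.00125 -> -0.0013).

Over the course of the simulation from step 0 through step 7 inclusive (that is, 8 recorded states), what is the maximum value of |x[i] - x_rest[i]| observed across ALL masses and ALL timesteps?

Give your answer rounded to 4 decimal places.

Step 0: x=[4.0000 14.0000] v=[0.0000 1.0000]
Step 1: x=[4.5000 13.7500] v=[2.0000 -1.0000]
Step 2: x=[5.4063 13.0938] v=[3.6250 -2.6250]
Step 3: x=[6.5235 12.2266] v=[4.4688 -3.4688]
Step 4: x=[7.6036 11.3965] v=[4.3204 -3.3204]
Step 5: x=[8.4078 10.8423] v=[3.2169 -2.2169]
Step 6: x=[8.7664 10.7338] v=[1.4342 -0.4342]
Step 7: x=[8.6209 11.1293] v=[-0.5821 1.5821]
Max displacement = 2.7664

Answer: 2.7664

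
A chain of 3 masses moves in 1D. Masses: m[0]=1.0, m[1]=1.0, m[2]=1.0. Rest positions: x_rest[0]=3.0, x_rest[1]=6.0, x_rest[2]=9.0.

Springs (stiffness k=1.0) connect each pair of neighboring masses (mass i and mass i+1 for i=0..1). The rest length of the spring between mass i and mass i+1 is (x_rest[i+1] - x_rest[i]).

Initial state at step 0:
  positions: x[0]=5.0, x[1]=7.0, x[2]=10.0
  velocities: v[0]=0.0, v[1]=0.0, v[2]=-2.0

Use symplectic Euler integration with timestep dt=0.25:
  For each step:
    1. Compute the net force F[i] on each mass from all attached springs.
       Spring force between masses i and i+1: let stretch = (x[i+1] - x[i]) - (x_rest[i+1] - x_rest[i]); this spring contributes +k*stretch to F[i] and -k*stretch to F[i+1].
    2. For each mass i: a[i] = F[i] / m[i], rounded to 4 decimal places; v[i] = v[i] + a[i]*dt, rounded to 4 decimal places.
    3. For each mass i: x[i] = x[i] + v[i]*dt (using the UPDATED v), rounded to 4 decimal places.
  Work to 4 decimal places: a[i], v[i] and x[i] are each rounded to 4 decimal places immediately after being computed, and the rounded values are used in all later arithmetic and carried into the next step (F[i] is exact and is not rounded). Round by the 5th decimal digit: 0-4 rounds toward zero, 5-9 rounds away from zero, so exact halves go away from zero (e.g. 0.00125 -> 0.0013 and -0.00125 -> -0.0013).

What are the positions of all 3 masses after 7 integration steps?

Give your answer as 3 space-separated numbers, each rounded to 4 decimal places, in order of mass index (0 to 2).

Answer: 3.8180 6.5391 8.1427

Derivation:
Step 0: x=[5.0000 7.0000 10.0000] v=[0.0000 0.0000 -2.0000]
Step 1: x=[4.9375 7.0625 9.5000] v=[-0.2500 0.2500 -2.0000]
Step 2: x=[4.8203 7.1445 9.0352] v=[-0.4688 0.3281 -1.8594]
Step 3: x=[4.6609 7.1994 8.6397] v=[-0.6378 0.2197 -1.5821]
Step 4: x=[4.4726 7.1857 8.3417] v=[-0.7532 -0.0549 -1.1922]
Step 5: x=[4.2664 7.0747 8.1589] v=[-0.8249 -0.4442 -0.7312]
Step 6: x=[4.0482 6.8559 8.0958] v=[-0.8728 -0.8752 -0.2523]
Step 7: x=[3.8180 6.5391 8.1427] v=[-0.9209 -1.2672 0.1877]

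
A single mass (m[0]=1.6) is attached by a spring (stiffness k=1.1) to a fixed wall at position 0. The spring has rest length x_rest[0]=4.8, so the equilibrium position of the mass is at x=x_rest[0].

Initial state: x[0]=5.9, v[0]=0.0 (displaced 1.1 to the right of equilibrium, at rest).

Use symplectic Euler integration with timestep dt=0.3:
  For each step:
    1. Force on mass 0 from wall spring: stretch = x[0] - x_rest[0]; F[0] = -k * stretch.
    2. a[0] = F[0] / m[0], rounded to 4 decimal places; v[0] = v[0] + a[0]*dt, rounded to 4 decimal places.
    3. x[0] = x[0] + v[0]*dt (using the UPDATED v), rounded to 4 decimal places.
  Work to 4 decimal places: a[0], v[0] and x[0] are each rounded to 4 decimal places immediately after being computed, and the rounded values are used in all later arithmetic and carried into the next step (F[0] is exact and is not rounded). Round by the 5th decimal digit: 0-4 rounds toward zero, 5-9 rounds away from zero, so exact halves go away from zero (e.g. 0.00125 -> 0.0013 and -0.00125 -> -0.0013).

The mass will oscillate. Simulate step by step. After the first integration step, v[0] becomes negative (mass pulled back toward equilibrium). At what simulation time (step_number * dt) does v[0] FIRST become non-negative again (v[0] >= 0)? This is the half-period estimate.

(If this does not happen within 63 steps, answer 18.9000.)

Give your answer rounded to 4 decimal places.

Step 0: x=[5.9000] v=[0.0000]
Step 1: x=[5.8319] v=[-0.2269]
Step 2: x=[5.7000] v=[-0.4397]
Step 3: x=[5.5124] v=[-0.6253]
Step 4: x=[5.2807] v=[-0.7722]
Step 5: x=[5.0193] v=[-0.8714]
Step 6: x=[4.7443] v=[-0.9166]
Step 7: x=[4.4728] v=[-0.9051]
Step 8: x=[4.2215] v=[-0.8376]
Step 9: x=[4.0060] v=[-0.7183]
Step 10: x=[3.8397] v=[-0.5545]
Step 11: x=[3.7328] v=[-0.3564]
Step 12: x=[3.6919] v=[-0.1363]
Step 13: x=[3.7196] v=[0.0922]
First v>=0 after going negative at step 13, time=3.9000

Answer: 3.9000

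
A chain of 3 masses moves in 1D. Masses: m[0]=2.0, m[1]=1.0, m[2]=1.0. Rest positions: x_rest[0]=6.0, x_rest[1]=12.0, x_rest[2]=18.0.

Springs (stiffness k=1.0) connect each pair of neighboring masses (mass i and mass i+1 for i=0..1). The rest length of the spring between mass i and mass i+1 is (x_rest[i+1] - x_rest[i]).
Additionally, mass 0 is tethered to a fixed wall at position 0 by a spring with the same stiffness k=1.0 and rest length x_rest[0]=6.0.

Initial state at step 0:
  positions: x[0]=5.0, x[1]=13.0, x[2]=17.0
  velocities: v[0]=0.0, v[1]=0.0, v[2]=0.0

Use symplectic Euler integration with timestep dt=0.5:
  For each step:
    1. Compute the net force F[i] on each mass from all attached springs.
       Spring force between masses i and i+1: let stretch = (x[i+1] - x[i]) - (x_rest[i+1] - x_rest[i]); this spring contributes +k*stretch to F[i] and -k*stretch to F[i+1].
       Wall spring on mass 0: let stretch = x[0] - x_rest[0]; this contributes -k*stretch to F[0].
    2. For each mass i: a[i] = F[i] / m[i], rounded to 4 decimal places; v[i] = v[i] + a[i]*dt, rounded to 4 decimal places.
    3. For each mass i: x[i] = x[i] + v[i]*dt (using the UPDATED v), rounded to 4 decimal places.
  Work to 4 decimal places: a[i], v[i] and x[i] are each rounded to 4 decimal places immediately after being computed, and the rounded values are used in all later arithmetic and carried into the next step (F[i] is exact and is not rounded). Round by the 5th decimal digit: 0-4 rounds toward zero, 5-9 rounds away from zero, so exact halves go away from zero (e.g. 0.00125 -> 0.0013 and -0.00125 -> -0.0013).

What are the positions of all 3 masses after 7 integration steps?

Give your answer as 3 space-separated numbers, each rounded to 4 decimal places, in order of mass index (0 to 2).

Answer: 5.8509 13.5590 16.8788

Derivation:
Step 0: x=[5.0000 13.0000 17.0000] v=[0.0000 0.0000 0.0000]
Step 1: x=[5.3750 12.0000 17.5000] v=[0.7500 -2.0000 1.0000]
Step 2: x=[5.9063 10.7188 18.1250] v=[1.0625 -2.5625 1.2500]
Step 3: x=[6.3009 10.0860 18.3985] v=[0.7891 -1.2657 0.5469]
Step 4: x=[6.3810 10.5850 18.0938] v=[0.1602 0.9980 -0.6094]
Step 5: x=[6.1890 11.9102 17.4119] v=[-0.3841 2.6504 -1.3638]
Step 6: x=[5.9385 13.1806 16.8546] v=[-0.5011 2.5407 -1.1147]
Step 7: x=[5.8509 13.5590 16.8788] v=[-0.1752 0.7567 0.0483]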